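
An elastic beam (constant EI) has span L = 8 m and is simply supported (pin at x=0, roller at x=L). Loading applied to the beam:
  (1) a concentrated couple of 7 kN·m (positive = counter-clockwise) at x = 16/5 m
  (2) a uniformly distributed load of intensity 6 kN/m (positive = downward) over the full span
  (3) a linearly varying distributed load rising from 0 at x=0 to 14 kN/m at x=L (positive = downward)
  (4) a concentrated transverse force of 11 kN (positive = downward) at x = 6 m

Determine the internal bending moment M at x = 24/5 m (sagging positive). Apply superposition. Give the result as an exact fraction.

M(24/5) = 14228/125 kN·m

Load 1 — applied couple M₀=7 kN·m at a=16/5 m (b=L-a=24/5):
  M_1 = M₀x/L - M₀  [x>a] = 7·(24/5)/8 - 7 = -14/5 kN·m
Load 2 — uniform load w=6 kN/m over full span:
  M_2 = wx(L-x)/2 = 6·(24/5)·(8-(24/5))/2 = 1152/25 kN·m
Load 3 — triangular load w₀=14 kN/m (0→w₀ over full span):
  M_3 = w₀Lx/6 - w₀x³/(6L) = 14·8·(24/5)/6 - 14·(24/5)³/(6·8) = 7168/125 kN·m
Load 4 — point force P=11 kN at a=6 m (b=L-a=2):
  M_4 = Pbx/L  [x≤a] = 11·2·(24/5)/8 = 66/5 kN·m
Superposition: M = Σ M_i = 14228/125 kN·m ≈ 113.824000 kN·m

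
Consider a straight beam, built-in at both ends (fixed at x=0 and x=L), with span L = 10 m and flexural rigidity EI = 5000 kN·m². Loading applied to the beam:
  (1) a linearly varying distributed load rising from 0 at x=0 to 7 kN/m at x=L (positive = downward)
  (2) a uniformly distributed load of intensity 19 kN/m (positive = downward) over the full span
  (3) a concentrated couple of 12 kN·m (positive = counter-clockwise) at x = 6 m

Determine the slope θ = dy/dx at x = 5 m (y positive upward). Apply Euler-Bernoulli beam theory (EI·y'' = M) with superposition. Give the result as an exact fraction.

Load 1 — triangular load w₀=7 kN/m (0→w₀ over full span):
  θ_1 = -w₀(2x(L-x)(L-2x)(x+2L)+x²(L-x)²)/(120LEI) = -7·(2·5·(10-5)·(10-2·5)·(5+2·10)+5²·(10-5)²)/(120·10·5000) = -7/9600 rad
Load 2 — uniform load w=19 kN/m over full span:
  θ_2 = -wx(L-x)(L-2x)/(12EI) = -19·5·(10-5)·(10-2·5)/(12·5000) = 0 rad
Load 3 — applied couple M₀=12 kN·m at a=6 m (b=L-a=4):
  θ_3 = (R_Ax²/2 - M_Ax)/EI  [x≤a] with R_A=216/125, M_A=96/25 = ((216/125)·5²/2 - (96/25)·5)/5000 = 3/6250 rad
Superposition: θ = Σ θ_i = -299/1200000 rad ≈ -0.000249 rad

θ(5) = -299/1200000 rad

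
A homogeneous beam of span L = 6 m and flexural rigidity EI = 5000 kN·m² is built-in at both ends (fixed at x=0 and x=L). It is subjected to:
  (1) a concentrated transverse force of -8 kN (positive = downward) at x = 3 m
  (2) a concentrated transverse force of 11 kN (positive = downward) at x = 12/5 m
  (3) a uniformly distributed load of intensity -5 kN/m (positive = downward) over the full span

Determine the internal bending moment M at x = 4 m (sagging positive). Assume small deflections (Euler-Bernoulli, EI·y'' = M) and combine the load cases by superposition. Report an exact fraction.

M(4) = -699/125 kN·m

Load 1 — point force P=-8 kN at a=3 m (b=L-a=3):
  M_1 = Pa²(a+3b)(L-x)/L³ - Pa²b/L²  [x>a] = (-8)·3²·(3+3·3)·(6-4)/6³ - (-8)·3²·3/6² = -2 kN·m
Load 2 — point force P=11 kN at a=12/5 m (b=L-a=18/5):
  M_2 = Pa²(a+3b)(L-x)/L³ - Pa²b/L²  [x>a] = 11·(12/5)²·((12/5)+3·(18/5))·(6-4)/6³ - 11·(12/5)²·(18/5)/6² = 176/125 kN·m
Load 3 — uniform load w=-5 kN/m over full span:
  M_3 = wLx/2 - wL²/12 - wx²/2 = (-5)·6·4/2 - (-5)·6²/12 - (-5)·4²/2 = -5 kN·m
Superposition: M = Σ M_i = -699/125 kN·m ≈ -5.592000 kN·m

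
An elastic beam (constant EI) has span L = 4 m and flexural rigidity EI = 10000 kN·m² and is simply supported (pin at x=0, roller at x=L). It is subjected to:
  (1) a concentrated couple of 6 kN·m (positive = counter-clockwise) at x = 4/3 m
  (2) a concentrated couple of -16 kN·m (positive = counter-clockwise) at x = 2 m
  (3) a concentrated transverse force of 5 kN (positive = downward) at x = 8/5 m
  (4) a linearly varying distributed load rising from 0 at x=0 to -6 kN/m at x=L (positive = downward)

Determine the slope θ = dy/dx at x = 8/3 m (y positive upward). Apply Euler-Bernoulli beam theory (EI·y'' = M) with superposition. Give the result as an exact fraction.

Load 1 — applied couple M₀=6 kN·m at a=4/3 m (b=L-a=8/3):
  θ_1 = (M₀x²/(2L)-M₀(x-a)+C₁)/EI  [x>a] with C₁=M₀(3b²-L²)/(6L)=4/3 = (6·(8/3)²/(2·4)-6·((8/3)-(4/3))+(4/3))/10000 = -1/7500 rad
Load 2 — applied couple M₀=-16 kN·m at a=2 m (b=L-a=2):
  θ_2 = (M₀x²/(2L)-M₀(x-a)+C₁)/EI  [x>a] with C₁=M₀(3b²-L²)/(6L)=8/3 = ((-16)·(8/3)²/(2·4)-(-16)·((8/3)-2)+(8/3))/10000 = -1/11250 rad
Load 3 — point force P=5 kN at a=8/5 m (b=L-a=12/5):
  θ_3 = -Pa(2L²-6Lx+3x²+a²)/(6LEI)  [x>a] = -5·(8/5)·(2·4²-6·4·(8/3)+3·(8/3)²+(8/5)²)/(6·4·10000) = 38/140625 rad
Load 4 — triangular load w₀=-6 kN/m (0→w₀ over full span):
  θ_4 = -w₀(7L⁴-30L²x²+15x⁴)/(360LEI) = -(-6)·(7·4⁴-30·4²·(8/3)²+15·(8/3)⁴)/(360·4·10000) = -91/253125 rad
Superposition: θ = Σ θ_i = -1577/5062500 rad ≈ -0.000312 rad

θ(8/3) = -1577/5062500 rad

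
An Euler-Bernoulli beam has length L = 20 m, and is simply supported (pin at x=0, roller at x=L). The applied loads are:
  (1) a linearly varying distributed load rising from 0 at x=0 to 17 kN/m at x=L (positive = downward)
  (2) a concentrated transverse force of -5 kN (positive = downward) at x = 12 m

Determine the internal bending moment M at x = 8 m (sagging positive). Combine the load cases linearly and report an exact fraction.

Load 1 — triangular load w₀=17 kN/m (0→w₀ over full span):
  M_1 = w₀Lx/6 - w₀x³/(6L) = 17·20·8/6 - 17·8³/(6·20) = 1904/5 kN·m
Load 2 — point force P=-5 kN at a=12 m (b=L-a=8):
  M_2 = Pbx/L  [x≤a] = (-5)·8·8/20 = -16 kN·m
Superposition: M = Σ M_i = 1824/5 kN·m ≈ 364.800000 kN·m

M(8) = 1824/5 kN·m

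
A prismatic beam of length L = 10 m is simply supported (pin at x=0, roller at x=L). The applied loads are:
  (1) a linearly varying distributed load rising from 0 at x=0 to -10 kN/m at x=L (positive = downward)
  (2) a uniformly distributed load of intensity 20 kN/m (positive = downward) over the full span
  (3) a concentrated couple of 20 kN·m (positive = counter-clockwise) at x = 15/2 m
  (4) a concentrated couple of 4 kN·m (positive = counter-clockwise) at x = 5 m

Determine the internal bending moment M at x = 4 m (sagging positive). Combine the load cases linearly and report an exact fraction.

M(4) = 968/5 kN·m

Load 1 — triangular load w₀=-10 kN/m (0→w₀ over full span):
  M_1 = w₀Lx/6 - w₀x³/(6L) = (-10)·10·4/6 - (-10)·4³/(6·10) = -56 kN·m
Load 2 — uniform load w=20 kN/m over full span:
  M_2 = wx(L-x)/2 = 20·4·(10-4)/2 = 240 kN·m
Load 3 — applied couple M₀=20 kN·m at a=15/2 m (b=L-a=5/2):
  M_3 = M₀x/L  [x≤a] = 20·4/10 = 8 kN·m
Load 4 — applied couple M₀=4 kN·m at a=5 m (b=L-a=5):
  M_4 = M₀x/L  [x≤a] = 4·4/10 = 8/5 kN·m
Superposition: M = Σ M_i = 968/5 kN·m ≈ 193.600000 kN·m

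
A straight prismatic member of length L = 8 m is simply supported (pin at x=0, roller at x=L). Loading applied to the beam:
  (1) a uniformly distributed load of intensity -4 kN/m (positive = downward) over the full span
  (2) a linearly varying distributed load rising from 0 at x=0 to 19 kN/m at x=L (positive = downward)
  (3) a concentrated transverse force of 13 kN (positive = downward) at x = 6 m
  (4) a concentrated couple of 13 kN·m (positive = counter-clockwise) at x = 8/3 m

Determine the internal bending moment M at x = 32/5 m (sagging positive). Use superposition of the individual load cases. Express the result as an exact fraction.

Load 1 — uniform load w=-4 kN/m over full span:
  M_1 = wx(L-x)/2 = (-4)·(32/5)·(8-(32/5))/2 = -512/25 kN·m
Load 2 — triangular load w₀=19 kN/m (0→w₀ over full span):
  M_2 = w₀Lx/6 - w₀x³/(6L) = 19·8·(32/5)/6 - 19·(32/5)³/(6·8) = 7296/125 kN·m
Load 3 — point force P=13 kN at a=6 m (b=L-a=2):
  M_3 = Pa(L-x)/L  [x>a] = 13·6·(8-(32/5))/8 = 78/5 kN·m
Load 4 — applied couple M₀=13 kN·m at a=8/3 m (b=L-a=16/3):
  M_4 = M₀x/L - M₀  [x>a] = 13·(32/5)/8 - 13 = -13/5 kN·m
Superposition: M = Σ M_i = 6361/125 kN·m ≈ 50.888000 kN·m

M(32/5) = 6361/125 kN·m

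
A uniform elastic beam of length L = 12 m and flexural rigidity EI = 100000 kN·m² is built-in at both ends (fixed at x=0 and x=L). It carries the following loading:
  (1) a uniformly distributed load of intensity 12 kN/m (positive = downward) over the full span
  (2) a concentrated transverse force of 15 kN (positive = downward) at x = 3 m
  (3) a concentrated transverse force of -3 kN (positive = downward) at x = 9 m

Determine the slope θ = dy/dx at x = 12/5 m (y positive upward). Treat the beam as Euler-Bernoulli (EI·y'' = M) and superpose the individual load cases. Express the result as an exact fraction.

θ(12/5) = -5859/3125000 rad

Load 1 — uniform load w=12 kN/m over full span:
  θ_1 = -wx(L-x)(L-2x)/(12EI) = -12·(12/5)·(12-(12/5))·(12-2·(12/5))/(12·100000) = -648/390625 rad
Load 2 — point force P=15 kN at a=3 m (b=L-a=9):
  θ_2 = -Pb²x(2aL-(3a+b)x)/(2L³EI)  [x≤a] = -15·9²·(12/5)·(2·3·12-(3·3+9)·(12/5))/(2·12³·100000) = -243/1000000 rad
Load 3 — point force P=-3 kN at a=9 m (b=L-a=3):
  θ_3 = -Pb²x(2aL-(3a+b)x)/(2L³EI)  [x≤a] = -(-3)·3²·(12/5)·(2·9·12-(3·9+3)·(12/5))/(2·12³·100000) = 27/1000000 rad
Superposition: θ = Σ θ_i = -5859/3125000 rad ≈ -0.001875 rad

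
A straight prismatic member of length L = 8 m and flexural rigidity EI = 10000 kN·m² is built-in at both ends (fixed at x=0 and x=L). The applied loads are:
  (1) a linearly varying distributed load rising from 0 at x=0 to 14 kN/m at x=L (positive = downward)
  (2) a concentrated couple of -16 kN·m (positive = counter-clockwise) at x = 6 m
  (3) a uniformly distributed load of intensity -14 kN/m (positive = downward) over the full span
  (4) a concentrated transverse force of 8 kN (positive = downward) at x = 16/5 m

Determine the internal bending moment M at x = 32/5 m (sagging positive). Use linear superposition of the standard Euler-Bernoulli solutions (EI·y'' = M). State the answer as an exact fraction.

Load 1 — triangular load w₀=14 kN/m (0→w₀ over full span):
  M_1 = 3w₀Lx/20 - w₀L²/30 - w₀x³/(6L) = 3·14·8·(32/5)/20 - 14·8²/30 - 14·(32/5)³/(6·8) = 448/375 kN·m
Load 2 — applied couple M₀=-16 kN·m at a=6 m (b=L-a=2):
  M_2 = R_Ax - M_A - M₀  [x>a] with R_A=-9/4, M_A=-5 = (-9/4)·(32/5) - (-5) - (-16) = 33/5 kN·m
Load 3 — uniform load w=-14 kN/m over full span:
  M_3 = wLx/2 - wL²/12 - wx²/2 = (-14)·8·(32/5)/2 - (-14)·8²/12 - (-14)·(32/5)²/2 = 224/75 kN·m
Load 4 — point force P=8 kN at a=16/5 m (b=L-a=24/5):
  M_4 = Pa²(a+3b)(L-x)/L³ - Pa²b/L²  [x>a] = 8·(16/5)²·((16/5)+3·(24/5))·(8-(32/5))/8³ - 8·(16/5)²·(24/5)/8² = -1024/625 kN·m
Superposition: M = Σ M_i = 17143/1875 kN·m ≈ 9.142933 kN·m

M(32/5) = 17143/1875 kN·m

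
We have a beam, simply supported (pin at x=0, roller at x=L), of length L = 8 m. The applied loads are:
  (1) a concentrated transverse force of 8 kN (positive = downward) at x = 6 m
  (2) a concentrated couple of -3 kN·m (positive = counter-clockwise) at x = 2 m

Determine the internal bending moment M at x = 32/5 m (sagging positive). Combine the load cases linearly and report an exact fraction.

Load 1 — point force P=8 kN at a=6 m (b=L-a=2):
  M_1 = Pa(L-x)/L  [x>a] = 8·6·(8-(32/5))/8 = 48/5 kN·m
Load 2 — applied couple M₀=-3 kN·m at a=2 m (b=L-a=6):
  M_2 = M₀x/L - M₀  [x>a] = (-3)·(32/5)/8 - (-3) = 3/5 kN·m
Superposition: M = Σ M_i = 51/5 kN·m ≈ 10.200000 kN·m

M(32/5) = 51/5 kN·m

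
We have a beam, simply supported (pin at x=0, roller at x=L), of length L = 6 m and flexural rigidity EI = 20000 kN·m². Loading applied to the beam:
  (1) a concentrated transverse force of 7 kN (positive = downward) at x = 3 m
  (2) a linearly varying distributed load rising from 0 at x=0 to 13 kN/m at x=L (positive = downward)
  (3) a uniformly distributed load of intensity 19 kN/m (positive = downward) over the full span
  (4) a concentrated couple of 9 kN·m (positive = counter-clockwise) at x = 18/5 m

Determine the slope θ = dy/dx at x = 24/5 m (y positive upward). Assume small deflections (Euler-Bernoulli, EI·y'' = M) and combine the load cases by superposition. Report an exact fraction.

θ(24/5) = 494247/50000000 rad

Load 1 — point force P=7 kN at a=3 m (b=L-a=3):
  θ_1 = -Pa(2L²-6Lx+3x²+a²)/(6LEI)  [x>a] = -7·3·(2·6²-6·6·(24/5)+3·(24/5)²+3²)/(6·6·20000) = 1323/2000000 rad
Load 2 — triangular load w₀=13 kN/m (0→w₀ over full span):
  θ_2 = -w₀(7L⁴-30L²x²+15x⁴)/(360LEI) = -13·(7·6⁴-30·6²·(24/5)²+15·(24/5)⁴)/(360·6·20000) = 29523/12500000 rad
Load 3 — uniform load w=19 kN/m over full span:
  θ_3 = -w(L³-6Lx²+4x³)/(24EI) = -19·(6³-6·6·(24/5)²+4·(24/5)³)/(24·20000) = 16929/2500000 rad
Load 4 — applied couple M₀=9 kN·m at a=18/5 m (b=L-a=12/5):
  θ_4 = (M₀x²/(2L)-M₀(x-a)+C₁)/EI  [x>a] with C₁=M₀(3b²-L²)/(6L)=-117/25 = (9·(24/5)²/(2·6)-9·((24/5)-(18/5))+(-117/25))/20000 = 9/100000 rad
Superposition: θ = Σ θ_i = 494247/50000000 rad ≈ 0.009885 rad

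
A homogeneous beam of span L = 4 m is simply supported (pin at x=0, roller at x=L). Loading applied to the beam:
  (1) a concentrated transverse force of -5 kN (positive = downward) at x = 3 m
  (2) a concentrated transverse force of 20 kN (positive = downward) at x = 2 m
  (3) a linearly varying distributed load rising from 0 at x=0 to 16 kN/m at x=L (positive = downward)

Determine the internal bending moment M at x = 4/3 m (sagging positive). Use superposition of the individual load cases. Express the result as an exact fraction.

M(4/3) = 1969/81 kN·m

Load 1 — point force P=-5 kN at a=3 m (b=L-a=1):
  M_1 = Pbx/L  [x≤a] = (-5)·1·(4/3)/4 = -5/3 kN·m
Load 2 — point force P=20 kN at a=2 m (b=L-a=2):
  M_2 = Pbx/L  [x≤a] = 20·2·(4/3)/4 = 40/3 kN·m
Load 3 — triangular load w₀=16 kN/m (0→w₀ over full span):
  M_3 = w₀Lx/6 - w₀x³/(6L) = 16·4·(4/3)/6 - 16·(4/3)³/(6·4) = 1024/81 kN·m
Superposition: M = Σ M_i = 1969/81 kN·m ≈ 24.308642 kN·m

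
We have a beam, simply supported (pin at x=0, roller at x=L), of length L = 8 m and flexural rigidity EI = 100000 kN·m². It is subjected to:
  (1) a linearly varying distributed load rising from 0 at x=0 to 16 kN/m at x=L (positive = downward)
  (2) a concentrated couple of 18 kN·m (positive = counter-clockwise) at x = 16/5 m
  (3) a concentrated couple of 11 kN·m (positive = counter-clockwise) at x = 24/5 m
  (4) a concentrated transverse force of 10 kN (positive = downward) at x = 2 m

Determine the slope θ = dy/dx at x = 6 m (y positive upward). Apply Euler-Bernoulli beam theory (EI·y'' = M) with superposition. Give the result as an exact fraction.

θ(6) = 119389/90000000 rad

Load 1 — triangular load w₀=16 kN/m (0→w₀ over full span):
  θ_1 = -w₀(7L⁴-30L²x²+15x⁴)/(360LEI) = -16·(7·8⁴-30·8²·6²+15·6⁴)/(360·8·100000) = 1313/1125000 rad
Load 2 — applied couple M₀=18 kN·m at a=16/5 m (b=L-a=24/5):
  θ_2 = (M₀x²/(2L)-M₀(x-a)+C₁)/EI  [x>a] with C₁=M₀(3b²-L²)/(6L)=48/25 = (18·6²/(2·8)-18·(6-(16/5))+(48/25))/100000 = -399/5000000 rad
Load 3 — applied couple M₀=11 kN·m at a=24/5 m (b=L-a=16/5):
  θ_3 = (M₀x²/(2L)-M₀(x-a)+C₁)/EI  [x>a] with C₁=M₀(3b²-L²)/(6L)=-572/75 = (11·6²/(2·8)-11·(6-(24/5))+(-572/75))/100000 = 1177/30000000 rad
Load 4 — point force P=10 kN at a=2 m (b=L-a=6):
  θ_4 = -Pa(2L²-6Lx+3x²+a²)/(6LEI)  [x>a] = -10·2·(2·8²-6·8·6+3·6²+2²)/(6·8·100000) = 1/5000 rad
Superposition: θ = Σ θ_i = 119389/90000000 rad ≈ 0.001327 rad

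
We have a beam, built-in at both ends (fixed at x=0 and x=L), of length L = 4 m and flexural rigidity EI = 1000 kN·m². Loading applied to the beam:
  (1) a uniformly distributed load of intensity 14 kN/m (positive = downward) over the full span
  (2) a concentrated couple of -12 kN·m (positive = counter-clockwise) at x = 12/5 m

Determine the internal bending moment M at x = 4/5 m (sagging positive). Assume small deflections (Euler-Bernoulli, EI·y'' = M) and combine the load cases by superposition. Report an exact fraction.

Load 1 — uniform load w=14 kN/m over full span:
  M_1 = wLx/2 - wL²/12 - wx²/2 = 14·4·(4/5)/2 - 14·4²/12 - 14·(4/5)²/2 = -56/75 kN·m
Load 2 — applied couple M₀=-12 kN·m at a=12/5 m (b=L-a=8/5):
  M_2 = R_Ax - M_A  [x≤a] with R_A=-108/25, M_A=-96/25 = (-108/25)·(4/5) - (-96/25) = 48/125 kN·m
Superposition: M = Σ M_i = -136/375 kN·m ≈ -0.362667 kN·m

M(4/5) = -136/375 kN·m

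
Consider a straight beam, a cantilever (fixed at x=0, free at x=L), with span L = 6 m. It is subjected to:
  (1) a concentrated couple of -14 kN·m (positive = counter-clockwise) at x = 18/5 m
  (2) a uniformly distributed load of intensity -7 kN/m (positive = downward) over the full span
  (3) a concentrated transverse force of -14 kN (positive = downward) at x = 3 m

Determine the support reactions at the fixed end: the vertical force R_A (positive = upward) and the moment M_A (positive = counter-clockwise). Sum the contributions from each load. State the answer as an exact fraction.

R_A = -56 kN, M_A = -154 kN·m

Load 1 — applied couple M₀=-14 kN·m at a=18/5 m (b=L-a=12/5):
  R_A = 0 kN
  M_A = -M₀ = -(-14) = 14 kN·m
Load 2 — uniform load w=-7 kN/m over full span:
  R_A = wL = (-7)·6 = -42 kN
  M_A = wL²/2 = (-7)·6²/2 = -126 kN·m
Load 3 — point force P=-14 kN at a=3 m (b=L-a=3):
  R_A = P = (-14) = -14 kN
  M_A = Pa = (-14)·3 = -42 kN·m
Superposition: R_A = -56 kN, M_A = -154 kN·m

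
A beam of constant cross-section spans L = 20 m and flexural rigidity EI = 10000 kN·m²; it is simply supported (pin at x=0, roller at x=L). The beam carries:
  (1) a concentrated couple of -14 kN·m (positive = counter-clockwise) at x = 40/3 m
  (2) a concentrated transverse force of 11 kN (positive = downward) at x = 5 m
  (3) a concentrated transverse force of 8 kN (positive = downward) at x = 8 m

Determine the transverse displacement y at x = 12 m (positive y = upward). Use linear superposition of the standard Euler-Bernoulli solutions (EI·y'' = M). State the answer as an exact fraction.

Load 1 — applied couple M₀=-14 kN·m at a=40/3 m (b=L-a=20/3):
  y_1 = (M₀x³/(6L)+C₁x)/EI  [x≤a] with C₁=M₀(3b²-L²)/(6L)=280/9 = ((-14)·12³/(6·20)+(280/9)·12)/10000 = 161/9375 m
Load 2 — point force P=11 kN at a=5 m (b=L-a=15):
  y_2 = -Pa(L-x)(2Lx-a²-x²)/(6LEI)  [x>a] = -11·5·(20-12)·(2·20·12-5²-12²)/(6·20·10000) = -3421/30000 m
Load 3 — point force P=8 kN at a=8 m (b=L-a=12):
  y_3 = -Pa(L-x)(2Lx-a²-x²)/(6LEI)  [x>a] = -8·8·(20-12)·(2·20·12-8²-12²)/(6·20·10000) = -1088/9375 m
Superposition: y = Σ y_i = -31937/150000 m ≈ -0.212913 m

y(12) = -31937/150000 m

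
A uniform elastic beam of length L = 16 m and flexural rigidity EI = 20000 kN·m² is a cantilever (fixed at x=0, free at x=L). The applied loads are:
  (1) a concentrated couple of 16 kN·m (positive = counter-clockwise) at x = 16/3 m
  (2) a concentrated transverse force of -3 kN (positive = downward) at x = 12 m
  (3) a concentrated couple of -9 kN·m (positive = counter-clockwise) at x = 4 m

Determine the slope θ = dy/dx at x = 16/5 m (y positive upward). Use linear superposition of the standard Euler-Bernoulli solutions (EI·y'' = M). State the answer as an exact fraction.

Load 1 — applied couple M₀=16 kN·m at a=16/3 m (b=L-a=32/3):
  θ_1 = M₀x/EI  [x≤a] = 16·(16/5)/20000 = 8/3125 rad
Load 2 — point force P=-3 kN at a=12 m (b=L-a=4):
  θ_2 = -Px(2a-x)/(2EI)  [x≤a] = -(-3)·(16/5)·(2·12-(16/5))/(2·20000) = 78/15625 rad
Load 3 — applied couple M₀=-9 kN·m at a=4 m (b=L-a=12):
  θ_3 = M₀x/EI  [x≤a] = (-9)·(16/5)/20000 = -9/6250 rad
Superposition: θ = Σ θ_i = 191/31250 rad ≈ 0.006112 rad

θ(16/5) = 191/31250 rad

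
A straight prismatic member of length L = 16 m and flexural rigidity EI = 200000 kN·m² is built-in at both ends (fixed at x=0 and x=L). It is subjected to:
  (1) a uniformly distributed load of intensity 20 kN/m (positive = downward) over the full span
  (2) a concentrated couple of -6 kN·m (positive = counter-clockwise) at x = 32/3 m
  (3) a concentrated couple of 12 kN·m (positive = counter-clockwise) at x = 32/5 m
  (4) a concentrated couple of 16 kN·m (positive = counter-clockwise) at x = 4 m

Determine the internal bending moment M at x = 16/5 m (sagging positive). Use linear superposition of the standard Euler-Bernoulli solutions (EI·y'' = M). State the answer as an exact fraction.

Load 1 — uniform load w=20 kN/m over full span:
  M_1 = wLx/2 - wL²/12 - wx²/2 = 20·16·(16/5)/2 - 20·16²/12 - 20·(16/5)²/2 = -256/15 kN·m
Load 2 — applied couple M₀=-6 kN·m at a=32/3 m (b=L-a=16/3):
  M_2 = R_Ax - M_A  [x≤a] with R_A=-1/2, M_A=-2 = (-1/2)·(16/5) - (-2) = 2/5 kN·m
Load 3 — applied couple M₀=12 kN·m at a=32/5 m (b=L-a=48/5):
  M_3 = R_Ax - M_A  [x≤a] with R_A=27/25, M_A=36/25 = (27/25)·(16/5) - (36/25) = 252/125 kN·m
Load 4 — applied couple M₀=16 kN·m at a=4 m (b=L-a=12):
  M_4 = R_Ax - M_A  [x≤a] with R_A=9/8, M_A=-3 = (9/8)·(16/5) - (-3) = 33/5 kN·m
Superposition: M = Σ M_i = -3019/375 kN·m ≈ -8.050667 kN·m

M(16/5) = -3019/375 kN·m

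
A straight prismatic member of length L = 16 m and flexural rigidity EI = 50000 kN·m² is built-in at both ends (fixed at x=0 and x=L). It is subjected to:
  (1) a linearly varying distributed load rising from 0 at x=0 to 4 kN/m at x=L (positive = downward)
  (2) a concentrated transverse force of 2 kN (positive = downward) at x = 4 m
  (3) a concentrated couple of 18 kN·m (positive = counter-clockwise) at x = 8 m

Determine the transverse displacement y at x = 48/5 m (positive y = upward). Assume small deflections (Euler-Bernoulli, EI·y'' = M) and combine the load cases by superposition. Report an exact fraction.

y(48/5) = -954464/146484375 m

Load 1 — triangular load w₀=4 kN/m (0→w₀ over full span):
  y_1 = -w₀x²(L-x)²(x+2L)/(120LEI) = -4·(48/5)²·(16-(48/5))²·((48/5)+2·16)/(120·16·50000) = -319488/48828125 m
Load 2 — point force P=2 kN at a=4 m (b=L-a=12):
  y_2 = -Pa²(L-x)²(3bL-(3b+a)(L-x))/(6L³EI)  [x>a] = -2·4²·(16-(48/5))²·(3·12·16-(3·12+4)·(16-(48/5)))/(6·16³·50000) = -16/46875 m
Load 3 — applied couple M₀=18 kN·m at a=8 m (b=L-a=8):
  y_3 = (R_Ax³/6 - M_Ax²/2 - M₀(x-a)²/2)/EI  [x>a] with R_A=27/16, M_A=9/2 = ((27/16)·(48/5)³/6 - (9/2)·(48/5)²/2 - 18·((48/5)-8)²/2)/50000 = 144/390625 m
Superposition: y = Σ y_i = -954464/146484375 m ≈ -0.006516 m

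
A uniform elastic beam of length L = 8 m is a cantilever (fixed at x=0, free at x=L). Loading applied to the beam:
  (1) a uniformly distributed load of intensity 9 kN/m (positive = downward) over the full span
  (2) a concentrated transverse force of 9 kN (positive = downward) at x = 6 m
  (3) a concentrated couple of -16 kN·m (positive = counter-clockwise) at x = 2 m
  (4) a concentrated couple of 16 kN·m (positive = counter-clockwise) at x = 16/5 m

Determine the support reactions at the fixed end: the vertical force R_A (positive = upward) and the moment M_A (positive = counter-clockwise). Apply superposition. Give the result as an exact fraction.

Load 1 — uniform load w=9 kN/m over full span:
  R_A = wL = 9·8 = 72 kN
  M_A = wL²/2 = 9·8²/2 = 288 kN·m
Load 2 — point force P=9 kN at a=6 m (b=L-a=2):
  R_A = P = 9 kN
  M_A = Pa = 9·6 = 54 kN·m
Load 3 — applied couple M₀=-16 kN·m at a=2 m (b=L-a=6):
  R_A = 0 kN
  M_A = -M₀ = -(-16) = 16 kN·m
Load 4 — applied couple M₀=16 kN·m at a=16/5 m (b=L-a=24/5):
  R_A = 0 kN
  M_A = -M₀ = -16 kN·m
Superposition: R_A = 81 kN, M_A = 342 kN·m

R_A = 81 kN, M_A = 342 kN·m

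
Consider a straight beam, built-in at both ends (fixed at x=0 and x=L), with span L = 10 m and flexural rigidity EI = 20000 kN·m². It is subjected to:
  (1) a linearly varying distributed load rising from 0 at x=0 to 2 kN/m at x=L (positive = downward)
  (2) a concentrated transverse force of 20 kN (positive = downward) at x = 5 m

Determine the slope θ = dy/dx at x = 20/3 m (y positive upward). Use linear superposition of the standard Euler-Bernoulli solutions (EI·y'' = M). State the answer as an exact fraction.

Load 1 — triangular load w₀=2 kN/m (0→w₀ over full span):
  θ_1 = -w₀(2x(L-x)(L-2x)(x+2L)+x²(L-x)²)/(120LEI) = -2·(2·(20/3)·(10-(20/3))·(10-2·(20/3))·((20/3)+2·10)+(20/3)²·(10-(20/3))²)/(120·10·20000) = 7/24300 rad
Load 2 — point force P=20 kN at a=5 m (b=L-a=5):
  θ_2 = Pa²(L-x)(2bL-(3b+a)(L-x))/(2L³EI)  [x>a] = 20·5²·(10-(20/3))·(2·5·10-(3·5+5)·(10-(20/3)))/(2·10³·20000) = 1/720 rad
Superposition: θ = Σ θ_i = 163/97200 rad ≈ 0.001677 rad

θ(20/3) = 163/97200 rad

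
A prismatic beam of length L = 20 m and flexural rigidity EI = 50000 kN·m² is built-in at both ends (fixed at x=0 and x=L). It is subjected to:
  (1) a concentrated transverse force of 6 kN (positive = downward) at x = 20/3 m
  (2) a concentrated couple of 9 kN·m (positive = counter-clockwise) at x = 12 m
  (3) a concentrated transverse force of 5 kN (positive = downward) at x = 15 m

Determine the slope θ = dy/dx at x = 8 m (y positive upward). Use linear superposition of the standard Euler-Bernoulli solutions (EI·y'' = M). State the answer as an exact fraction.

θ(8) = -15103/37500000 rad

Load 1 — point force P=6 kN at a=20/3 m (b=L-a=40/3):
  θ_1 = Pa²(L-x)(2bL-(3b+a)(L-x))/(2L³EI)  [x>a] = 6·(20/3)²·(20-8)·(2·(40/3)·20-(3·(40/3)+(20/3))·(20-8))/(2·20³·50000) = -1/9375 rad
Load 2 — applied couple M₀=9 kN·m at a=12 m (b=L-a=8):
  θ_2 = (R_Ax²/2 - M_Ax)/EI  [x≤a] with R_A=81/125, M_A=72/25 = ((81/125)·8²/2 - (72/25)·8)/50000 = -18/390625 rad
Load 3 — point force P=5 kN at a=15 m (b=L-a=5):
  θ_3 = -Pb²x(2aL-(3a+b)x)/(2L³EI)  [x≤a] = -5·5²·8·(2·15·20-(3·15+5)·8)/(2·20³·50000) = -1/4000 rad
Superposition: θ = Σ θ_i = -15103/37500000 rad ≈ -0.000403 rad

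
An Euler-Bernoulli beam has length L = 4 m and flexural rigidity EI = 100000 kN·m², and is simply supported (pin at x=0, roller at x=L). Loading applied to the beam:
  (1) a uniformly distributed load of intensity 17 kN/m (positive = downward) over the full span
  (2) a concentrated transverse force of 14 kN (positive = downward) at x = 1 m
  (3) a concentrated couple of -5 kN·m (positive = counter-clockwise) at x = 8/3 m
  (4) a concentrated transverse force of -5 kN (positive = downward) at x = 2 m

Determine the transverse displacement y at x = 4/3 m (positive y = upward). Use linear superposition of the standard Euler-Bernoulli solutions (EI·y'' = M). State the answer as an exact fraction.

y(4/3) = -1297/2430000 m

Load 1 — uniform load w=17 kN/m over full span:
  y_1 = -wx(L³-2Lx²+x³)/(24EI) = -17·(4/3)·(4³-2·4·(4/3)²+(4/3)³)/(24·100000) = -374/759375 m
Load 2 — point force P=14 kN at a=1 m (b=L-a=3):
  y_2 = -Pa(L-x)(2Lx-a²-x²)/(6LEI)  [x>a] = -14·1·(4-(4/3))·(2·4·(4/3)-1²-(4/3)²)/(6·4·100000) = -497/4050000 m
Load 3 — applied couple M₀=-5 kN·m at a=8/3 m (b=L-a=4/3):
  y_3 = (M₀x³/(6L)+C₁x)/EI  [x≤a] with C₁=M₀(3b²-L²)/(6L)=20/9 = ((-5)·(4/3)³/(6·4)+(20/9)·(4/3))/100000 = 1/40500 m
Load 4 — point force P=-5 kN at a=2 m (b=L-a=2):
  y_4 = -Pbx(L²-b²-x²)/(6LEI)  [x≤a] = -(-5)·2·(4/3)·(4²-2²-(4/3)²)/(6·4·100000) = 23/405000 m
Superposition: y = Σ y_i = -1297/2430000 m ≈ -0.000534 m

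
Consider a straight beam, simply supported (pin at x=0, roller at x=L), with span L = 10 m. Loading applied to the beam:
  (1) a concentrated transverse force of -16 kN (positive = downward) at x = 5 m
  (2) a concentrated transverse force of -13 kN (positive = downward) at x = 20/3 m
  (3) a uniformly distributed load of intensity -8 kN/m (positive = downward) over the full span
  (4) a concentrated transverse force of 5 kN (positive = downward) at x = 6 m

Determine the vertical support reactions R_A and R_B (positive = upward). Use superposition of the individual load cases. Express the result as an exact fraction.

R_A = -151/3 kN, R_B = -161/3 kN

Load 1 — point force P=-16 kN at a=5 m (b=L-a=5):
  R_A = Pb/L = (-16)·5/10 = -8 kN
  R_B = Pa/L = (-16)·5/10 = -8 kN
Load 2 — point force P=-13 kN at a=20/3 m (b=L-a=10/3):
  R_A = Pb/L = (-13)·(10/3)/10 = -13/3 kN
  R_B = Pa/L = (-13)·(20/3)/10 = -26/3 kN
Load 3 — uniform load w=-8 kN/m over full span:
  R_A = wL/2 = (-8)·10/2 = -40 kN
  R_B = wL/2 = (-8)·10/2 = -40 kN
Load 4 — point force P=5 kN at a=6 m (b=L-a=4):
  R_A = Pb/L = 5·4/10 = 2 kN
  R_B = Pa/L = 5·6/10 = 3 kN
Superposition: R_A = -151/3 kN, R_B = -161/3 kN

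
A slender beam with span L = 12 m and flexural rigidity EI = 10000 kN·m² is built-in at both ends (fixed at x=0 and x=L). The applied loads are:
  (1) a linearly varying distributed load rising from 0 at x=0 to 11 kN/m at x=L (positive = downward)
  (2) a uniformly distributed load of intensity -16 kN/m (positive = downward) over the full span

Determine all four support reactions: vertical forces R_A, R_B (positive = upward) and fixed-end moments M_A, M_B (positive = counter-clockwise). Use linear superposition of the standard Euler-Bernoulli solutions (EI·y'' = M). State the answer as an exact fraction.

Load 1 — triangular load w₀=11 kN/m (0→w₀ over full span):
  R_A = 3w₀L/20 = 3·11·12/20 = 99/5 kN
  M_A = w₀L²/30 = 11·12²/30 = 264/5 kN·m
  R_B = 7w₀L/20 = 7·11·12/20 = 231/5 kN
  M_B = -w₀L²/20 = -11·12²/20 = -396/5 kN·m
Load 2 — uniform load w=-16 kN/m over full span:
  R_A = wL/2 = (-16)·12/2 = -96 kN
  M_A = wL²/12 = (-16)·12²/12 = -192 kN·m
  R_B = wL/2 = (-16)·12/2 = -96 kN
  M_B = -wL²/12 = -(-16)·12²/12 = 192 kN·m
Superposition: R_A = -381/5 kN, M_A = -696/5 kN·m, R_B = -249/5 kN, M_B = 564/5 kN·m

R_A = -381/5 kN, M_A = -696/5 kN·m, R_B = -249/5 kN, M_B = 564/5 kN·m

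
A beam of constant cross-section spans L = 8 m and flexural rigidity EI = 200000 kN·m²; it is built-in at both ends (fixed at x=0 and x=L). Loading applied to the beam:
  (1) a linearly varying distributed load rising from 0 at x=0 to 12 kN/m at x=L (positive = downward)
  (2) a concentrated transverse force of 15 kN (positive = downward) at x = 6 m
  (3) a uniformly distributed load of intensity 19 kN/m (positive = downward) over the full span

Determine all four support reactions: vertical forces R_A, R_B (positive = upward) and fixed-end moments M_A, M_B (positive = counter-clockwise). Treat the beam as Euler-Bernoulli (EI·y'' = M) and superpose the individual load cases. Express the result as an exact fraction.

R_A = 14839/160 kN, M_A = 15907/120 kN·m, R_B = 19561/160 kN, M_B = -18793/120 kN·m

Load 1 — triangular load w₀=12 kN/m (0→w₀ over full span):
  R_A = 3w₀L/20 = 3·12·8/20 = 72/5 kN
  M_A = w₀L²/30 = 12·8²/30 = 128/5 kN·m
  R_B = 7w₀L/20 = 7·12·8/20 = 168/5 kN
  M_B = -w₀L²/20 = -12·8²/20 = -192/5 kN·m
Load 2 — point force P=15 kN at a=6 m (b=L-a=2):
  R_A = Pb²(3a+b)/L³ = 15·2²·(3·6+2)/8³ = 75/32 kN
  M_A = Pab²/L² = 15·6·2²/8² = 45/8 kN·m
  R_B = Pa²(a+3b)/L³ = 15·6²·(6+3·2)/8³ = 405/32 kN
  M_B = -Pa²b/L² = -15·6²·2/8² = -135/8 kN·m
Load 3 — uniform load w=19 kN/m over full span:
  R_A = wL/2 = 19·8/2 = 76 kN
  M_A = wL²/12 = 19·8²/12 = 304/3 kN·m
  R_B = wL/2 = 19·8/2 = 76 kN
  M_B = -wL²/12 = -19·8²/12 = -304/3 kN·m
Superposition: R_A = 14839/160 kN, M_A = 15907/120 kN·m, R_B = 19561/160 kN, M_B = -18793/120 kN·m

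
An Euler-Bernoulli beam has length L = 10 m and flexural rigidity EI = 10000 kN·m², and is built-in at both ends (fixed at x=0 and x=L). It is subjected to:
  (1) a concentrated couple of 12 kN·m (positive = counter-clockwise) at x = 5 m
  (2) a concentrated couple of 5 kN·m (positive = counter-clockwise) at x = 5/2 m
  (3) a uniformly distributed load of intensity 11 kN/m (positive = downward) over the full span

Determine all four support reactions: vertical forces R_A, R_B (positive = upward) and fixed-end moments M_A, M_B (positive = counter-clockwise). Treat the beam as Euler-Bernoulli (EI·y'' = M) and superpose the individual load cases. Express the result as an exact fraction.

Load 1 — applied couple M₀=12 kN·m at a=5 m (b=L-a=5):
  R_A = 6M₀ab/L³ = 6·12·5·5/10³ = 9/5 kN
  M_A = M₀b(2a-b)/L² = 12·5·(2·5-5)/10² = 3 kN·m
  R_B = -6M₀ab/L³ = -6·12·5·5/10³ = -9/5 kN
  M_B = M₀a(2b-a)/L² = 12·5·(2·5-5)/10² = 3 kN·m
Load 2 — applied couple M₀=5 kN·m at a=5/2 m (b=L-a=15/2):
  R_A = 6M₀ab/L³ = 6·5·(5/2)·(15/2)/10³ = 9/16 kN
  M_A = M₀b(2a-b)/L² = 5·(15/2)·(2·(5/2)-(15/2))/10² = -15/16 kN·m
  R_B = -6M₀ab/L³ = -6·5·(5/2)·(15/2)/10³ = -9/16 kN
  M_B = M₀a(2b-a)/L² = 5·(5/2)·(2·(15/2)-(5/2))/10² = 25/16 kN·m
Load 3 — uniform load w=11 kN/m over full span:
  R_A = wL/2 = 11·10/2 = 55 kN
  M_A = wL²/12 = 11·10²/12 = 275/3 kN·m
  R_B = wL/2 = 11·10/2 = 55 kN
  M_B = -wL²/12 = -11·10²/12 = -275/3 kN·m
Superposition: R_A = 4589/80 kN, M_A = 4499/48 kN·m, R_B = 4211/80 kN, M_B = -4181/48 kN·m

R_A = 4589/80 kN, M_A = 4499/48 kN·m, R_B = 4211/80 kN, M_B = -4181/48 kN·m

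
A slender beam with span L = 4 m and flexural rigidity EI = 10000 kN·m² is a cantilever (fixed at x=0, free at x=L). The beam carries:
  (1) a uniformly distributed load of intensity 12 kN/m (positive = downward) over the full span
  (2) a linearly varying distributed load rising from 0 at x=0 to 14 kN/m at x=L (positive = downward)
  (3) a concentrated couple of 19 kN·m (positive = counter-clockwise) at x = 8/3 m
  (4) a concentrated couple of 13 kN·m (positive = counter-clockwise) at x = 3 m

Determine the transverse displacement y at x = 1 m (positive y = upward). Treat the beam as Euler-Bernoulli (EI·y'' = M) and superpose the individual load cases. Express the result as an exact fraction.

y(1) = -13727/2400000 m

Load 1 — uniform load w=12 kN/m over full span:
  y_1 = -wx²(x²-4Lx+6L²)/(24EI) = -12·1²·(1²-4·4·1+6·4²)/(24·10000) = -81/20000 m
Load 2 — triangular load w₀=14 kN/m (0→w₀ over full span):
  y_2 = (w₀Lx³/12-w₀L²x²/6-w₀x⁵/(120L))/EI = (14·4·1³/12-14·4²·1²/6-14·1⁵/(120·4))/10000 = -7847/2400000 m
Load 3 — applied couple M₀=19 kN·m at a=8/3 m (b=L-a=4/3):
  y_3 = M₀x²/(2EI)  [x≤a] = 19·1²/(2·10000) = 19/20000 m
Load 4 — applied couple M₀=13 kN·m at a=3 m (b=L-a=1):
  y_4 = M₀x²/(2EI)  [x≤a] = 13·1²/(2·10000) = 13/20000 m
Superposition: y = Σ y_i = -13727/2400000 m ≈ -0.005720 m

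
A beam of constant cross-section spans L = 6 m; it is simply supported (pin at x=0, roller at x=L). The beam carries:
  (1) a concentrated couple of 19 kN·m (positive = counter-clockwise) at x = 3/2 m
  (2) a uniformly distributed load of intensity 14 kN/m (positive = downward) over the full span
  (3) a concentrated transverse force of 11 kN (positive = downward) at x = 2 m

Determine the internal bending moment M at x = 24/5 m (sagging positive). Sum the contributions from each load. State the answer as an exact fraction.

M(24/5) = 1023/25 kN·m

Load 1 — applied couple M₀=19 kN·m at a=3/2 m (b=L-a=9/2):
  M_1 = M₀x/L - M₀  [x>a] = 19·(24/5)/6 - 19 = -19/5 kN·m
Load 2 — uniform load w=14 kN/m over full span:
  M_2 = wx(L-x)/2 = 14·(24/5)·(6-(24/5))/2 = 1008/25 kN·m
Load 3 — point force P=11 kN at a=2 m (b=L-a=4):
  M_3 = Pa(L-x)/L  [x>a] = 11·2·(6-(24/5))/6 = 22/5 kN·m
Superposition: M = Σ M_i = 1023/25 kN·m ≈ 40.920000 kN·m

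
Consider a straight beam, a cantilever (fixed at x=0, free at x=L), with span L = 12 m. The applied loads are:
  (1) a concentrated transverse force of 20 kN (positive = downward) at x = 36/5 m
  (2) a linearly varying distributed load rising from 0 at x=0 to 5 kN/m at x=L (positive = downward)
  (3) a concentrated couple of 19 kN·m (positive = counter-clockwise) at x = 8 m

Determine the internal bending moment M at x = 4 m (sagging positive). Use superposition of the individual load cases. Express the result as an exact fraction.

Load 1 — point force P=20 kN at a=36/5 m (b=L-a=24/5):
  M_1 = -P(a-x)  [x≤a] = -20·((36/5)-4) = -64 kN·m
Load 2 — triangular load w₀=5 kN/m (0→w₀ over full span):
  M_2 = w₀Lx/2 - w₀L²/3 - w₀x³/(6L) = 5·12·4/2 - 5·12²/3 - 5·4³/(6·12) = -1120/9 kN·m
Load 3 — applied couple M₀=19 kN·m at a=8 m (b=L-a=4):
  M_3 = M₀  [x≤a] = 19 = 19 kN·m
Superposition: M = Σ M_i = -1525/9 kN·m ≈ -169.444444 kN·m

M(4) = -1525/9 kN·m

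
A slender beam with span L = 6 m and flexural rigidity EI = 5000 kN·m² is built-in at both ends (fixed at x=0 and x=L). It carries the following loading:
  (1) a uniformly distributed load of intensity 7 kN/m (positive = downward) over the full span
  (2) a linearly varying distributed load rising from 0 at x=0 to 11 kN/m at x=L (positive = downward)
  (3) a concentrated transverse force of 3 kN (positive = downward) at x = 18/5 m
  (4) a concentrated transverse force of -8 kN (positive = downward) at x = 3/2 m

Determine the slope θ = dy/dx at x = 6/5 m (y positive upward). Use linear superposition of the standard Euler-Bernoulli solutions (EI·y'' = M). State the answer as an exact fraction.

Load 1 — uniform load w=7 kN/m over full span:
  θ_1 = -wx(L-x)(L-2x)/(12EI) = -7·(6/5)·(6-(6/5))·(6-2·(6/5))/(12·5000) = -189/78125 rad
Load 2 — triangular load w₀=11 kN/m (0→w₀ over full span):
  θ_2 = -w₀(2x(L-x)(L-2x)(x+2L)+x²(L-x)²)/(120LEI) = -11·(2·(6/5)·(6-(6/5))·(6-2·(6/5))·((6/5)+2·6)+(6/5)²·(6-(6/5))²)/(120·6·5000) = -693/390625 rad
Load 3 — point force P=3 kN at a=18/5 m (b=L-a=12/5):
  θ_3 = -Pb²x(2aL-(3a+b)x)/(2L³EI)  [x≤a] = -3·(12/5)²·(6/5)·(2·(18/5)·6-(3·(18/5)+(12/5))·(6/5))/(2·6³·5000) = -513/1953125 rad
Load 4 — point force P=-8 kN at a=3/2 m (b=L-a=9/2):
  θ_4 = -Pb²x(2aL-(3a+b)x)/(2L³EI)  [x≤a] = -(-8)·(9/2)²·(6/5)·(2·(3/2)·6-(3·(3/2)+(9/2))·(6/5))/(2·6³·5000) = 81/125000 rad
Superposition: θ = Σ θ_i = -59499/15625000 rad ≈ -0.003808 rad

θ(6/5) = -59499/15625000 rad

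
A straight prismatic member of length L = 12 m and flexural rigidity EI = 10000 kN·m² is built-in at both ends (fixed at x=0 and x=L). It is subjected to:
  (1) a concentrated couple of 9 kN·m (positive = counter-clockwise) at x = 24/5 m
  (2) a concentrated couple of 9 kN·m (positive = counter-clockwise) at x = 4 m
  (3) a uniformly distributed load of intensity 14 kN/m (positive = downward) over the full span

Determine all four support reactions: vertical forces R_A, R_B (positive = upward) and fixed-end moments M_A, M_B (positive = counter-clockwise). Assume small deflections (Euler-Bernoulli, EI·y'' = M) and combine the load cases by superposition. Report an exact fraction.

R_A = 2152/25 kN, M_A = 4227/25 kN·m, R_B = 2048/25 kN, M_B = -4053/25 kN·m

Load 1 — applied couple M₀=9 kN·m at a=24/5 m (b=L-a=36/5):
  R_A = 6M₀ab/L³ = 6·9·(24/5)·(36/5)/12³ = 27/25 kN
  M_A = M₀b(2a-b)/L² = 9·(36/5)·(2·(24/5)-(36/5))/12² = 27/25 kN·m
  R_B = -6M₀ab/L³ = -6·9·(24/5)·(36/5)/12³ = -27/25 kN
  M_B = M₀a(2b-a)/L² = 9·(24/5)·(2·(36/5)-(24/5))/12² = 72/25 kN·m
Load 2 — applied couple M₀=9 kN·m at a=4 m (b=L-a=8):
  R_A = 6M₀ab/L³ = 6·9·4·8/12³ = 1 kN
  M_A = M₀b(2a-b)/L² = 9·8·(2·4-8)/12² = 0 kN·m
  R_B = -6M₀ab/L³ = -6·9·4·8/12³ = -1 kN
  M_B = M₀a(2b-a)/L² = 9·4·(2·8-4)/12² = 3 kN·m
Load 3 — uniform load w=14 kN/m over full span:
  R_A = wL/2 = 14·12/2 = 84 kN
  M_A = wL²/12 = 14·12²/12 = 168 kN·m
  R_B = wL/2 = 14·12/2 = 84 kN
  M_B = -wL²/12 = -14·12²/12 = -168 kN·m
Superposition: R_A = 2152/25 kN, M_A = 4227/25 kN·m, R_B = 2048/25 kN, M_B = -4053/25 kN·m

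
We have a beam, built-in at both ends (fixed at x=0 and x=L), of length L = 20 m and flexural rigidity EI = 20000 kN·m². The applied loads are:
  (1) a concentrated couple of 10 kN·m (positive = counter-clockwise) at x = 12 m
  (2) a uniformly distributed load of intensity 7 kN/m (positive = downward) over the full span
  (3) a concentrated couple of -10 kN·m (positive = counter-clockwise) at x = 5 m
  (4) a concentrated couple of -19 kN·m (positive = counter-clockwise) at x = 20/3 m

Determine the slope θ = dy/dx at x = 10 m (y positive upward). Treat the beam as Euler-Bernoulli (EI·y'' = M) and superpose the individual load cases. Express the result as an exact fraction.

Load 1 — applied couple M₀=10 kN·m at a=12 m (b=L-a=8):
  θ_1 = (R_Ax²/2 - M_Ax)/EI  [x≤a] with R_A=18/25, M_A=16/5 = ((18/25)·10²/2 - (16/5)·10)/20000 = 1/5000 rad
Load 2 — uniform load w=7 kN/m over full span:
  θ_2 = -wx(L-x)(L-2x)/(12EI) = -7·10·(20-10)·(20-2·10)/(12·20000) = 0 rad
Load 3 — applied couple M₀=-10 kN·m at a=5 m (b=L-a=15):
  θ_3 = (R_Ax²/2 - M_Ax - M₀(x-a))/EI  [x>a] with R_A=-9/16, M_A=15/8 = ((-9/16)·10²/2 - (15/8)·10 - (-10)·(10-5))/20000 = 1/6400 rad
Load 4 — applied couple M₀=-19 kN·m at a=20/3 m (b=L-a=40/3):
  θ_4 = (R_Ax²/2 - M_Ax - M₀(x-a))/EI  [x>a] with R_A=-19/15, M_A=0 = ((-19/15)·10²/2 - 0·10 - (-19)·(10-(20/3)))/20000 = 0 rad
Superposition: θ = Σ θ_i = 57/160000 rad ≈ 0.000356 rad

θ(10) = 57/160000 rad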